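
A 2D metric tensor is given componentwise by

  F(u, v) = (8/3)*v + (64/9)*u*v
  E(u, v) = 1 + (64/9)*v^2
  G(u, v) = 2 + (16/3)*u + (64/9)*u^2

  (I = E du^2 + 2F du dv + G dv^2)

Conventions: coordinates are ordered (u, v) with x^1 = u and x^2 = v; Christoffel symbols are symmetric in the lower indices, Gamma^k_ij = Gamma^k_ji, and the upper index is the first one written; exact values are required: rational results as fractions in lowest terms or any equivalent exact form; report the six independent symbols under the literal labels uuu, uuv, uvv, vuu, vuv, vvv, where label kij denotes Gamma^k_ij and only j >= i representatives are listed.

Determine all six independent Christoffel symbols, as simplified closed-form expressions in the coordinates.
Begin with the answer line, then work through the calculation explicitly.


Answer: Gamma_uuu = 0, Gamma_uuv = 32*v/(32*u^2 + 24*u + 32*v^2 + 9), Gamma_uvv = 0, Gamma_vuu = 0, Gamma_vuv = (32*u + 12)/(32*u^2 + 24*u + 32*v^2 + 9), Gamma_vvv = 0

E = 1 + (64/9)*v^2; F = (8/3)*v + (64/9)*u*v; G = 2 + (16/3)*u + (64/9)*u^2
Gamma^k_ij = (1/2) g^{kl} (d_i g_jl + d_j g_il - d_l g_ij), with g^inv = (1/(EG-F^2)) [[G, -F], [-F, E]]
first partials: E_u = 0, E_v = (128/9)*v, F_u = (64/9)*v, F_v = 8/3 + (64/9)*u, G_u = 16/3 + (128/9)*u, G_v = 0
D = EG - F^2 = 2 + (16/3)*u + (64/9)*v^2 + (64/9)*u^2
expanded: Gamma^u_uu = (G E_u - 2F F_u + F E_v)/(2D), Gamma^u_uv = (G E_v - F G_u)/(2D), Gamma^u_vv = (2G F_v - G G_u - F G_v)/(2D), Gamma^v_uu = (2E F_u - E E_v - F E_u)/(2D), Gamma^v_uv = (E G_u - F E_v)/(2D), Gamma^v_vv = (E G_v - 2F F_v + F G_u)/(2D); substitute and cancel common factors


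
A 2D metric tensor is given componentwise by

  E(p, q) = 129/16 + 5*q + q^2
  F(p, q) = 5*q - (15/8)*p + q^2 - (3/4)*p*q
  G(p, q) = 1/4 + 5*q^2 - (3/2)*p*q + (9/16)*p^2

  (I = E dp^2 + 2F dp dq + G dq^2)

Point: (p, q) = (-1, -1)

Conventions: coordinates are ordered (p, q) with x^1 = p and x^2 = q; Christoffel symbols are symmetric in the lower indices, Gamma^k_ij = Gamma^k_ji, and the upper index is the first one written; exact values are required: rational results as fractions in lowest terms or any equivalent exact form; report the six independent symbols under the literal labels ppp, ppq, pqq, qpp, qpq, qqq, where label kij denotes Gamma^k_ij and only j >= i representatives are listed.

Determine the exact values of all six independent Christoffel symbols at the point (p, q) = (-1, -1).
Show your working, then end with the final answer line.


E = 65/16, F = -23/8, G = 69/16 at the point
E_p = 0, E_q = 3, F_p = -9/8, F_q = 15/4, G_p = 3/8, G_q = -17/2
EG - F^2 = 2369/256;  g^inv = (256/2369) * [[69/16, 23/8], [23/8, 65/16]]
first-kind symbols [ij,l] = (1/2)(d_i g_jl + d_j g_il - d_l g_ij): [pp,p] = E_p/2 = 0, [pp,q] = F_p - E_q/2 = -21/8, [pq,p] = E_q/2 = 3/2, [pq,q] = G_p/2 = 3/16, [qq,p] = F_q - G_p/2 = 57/16, [qq,q] = G_q/2 = -17/4
Gamma^p_ij = (G*[ij,p] - F*[ij,q])/(EG - F^2), Gamma^q_ij = (E*[ij,q] - F*[ij,p])/(EG - F^2)

Answer: Gamma_ppp = -84/103, Gamma_ppq = 78/103, Gamma_pqq = 35/103, Gamma_qpp = -2730/2369, Gamma_qpq = 1299/2369, Gamma_qqq = -1798/2369


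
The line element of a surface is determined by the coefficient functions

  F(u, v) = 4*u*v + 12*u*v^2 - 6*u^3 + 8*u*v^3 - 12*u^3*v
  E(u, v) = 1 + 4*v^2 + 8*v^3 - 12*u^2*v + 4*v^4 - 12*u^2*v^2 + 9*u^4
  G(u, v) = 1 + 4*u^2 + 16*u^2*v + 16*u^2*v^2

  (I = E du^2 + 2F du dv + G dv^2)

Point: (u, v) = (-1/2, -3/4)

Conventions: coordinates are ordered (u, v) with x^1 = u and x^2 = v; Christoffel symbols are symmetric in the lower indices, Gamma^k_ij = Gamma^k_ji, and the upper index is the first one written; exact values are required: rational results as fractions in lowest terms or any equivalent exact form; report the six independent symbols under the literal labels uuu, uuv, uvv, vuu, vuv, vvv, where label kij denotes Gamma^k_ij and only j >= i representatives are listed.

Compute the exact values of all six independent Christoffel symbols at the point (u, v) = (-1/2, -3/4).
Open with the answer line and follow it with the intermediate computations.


Answer: Gamma_uuu = -216/161, Gamma_uuv = 72/161, Gamma_uvv = 144/161, Gamma_vuu = 96/161, Gamma_vuv = -32/161, Gamma_vvv = -64/161

E = 145/64, F = -9/16, G = 5/4 at the point
E_u = -27/4, E_v = 9/4, F_u = 21/8, F_v = 7/4, G_u = -1, G_v = -2
EG - F^2 = 161/64;  g^inv = (64/161) * [[5/4, 9/16], [9/16, 145/64]]
first-kind symbols [ij,l] = (1/2)(d_i g_jl + d_j g_il - d_l g_ij): [uu,u] = E_u/2 = -27/8, [uu,v] = F_u - E_v/2 = 3/2, [uv,u] = E_v/2 = 9/8, [uv,v] = G_u/2 = -1/2, [vv,u] = F_v - G_u/2 = 9/4, [vv,v] = G_v/2 = -1
Gamma^u_ij = (G*[ij,u] - F*[ij,v])/(EG - F^2), Gamma^v_ij = (E*[ij,v] - F*[ij,u])/(EG - F^2)


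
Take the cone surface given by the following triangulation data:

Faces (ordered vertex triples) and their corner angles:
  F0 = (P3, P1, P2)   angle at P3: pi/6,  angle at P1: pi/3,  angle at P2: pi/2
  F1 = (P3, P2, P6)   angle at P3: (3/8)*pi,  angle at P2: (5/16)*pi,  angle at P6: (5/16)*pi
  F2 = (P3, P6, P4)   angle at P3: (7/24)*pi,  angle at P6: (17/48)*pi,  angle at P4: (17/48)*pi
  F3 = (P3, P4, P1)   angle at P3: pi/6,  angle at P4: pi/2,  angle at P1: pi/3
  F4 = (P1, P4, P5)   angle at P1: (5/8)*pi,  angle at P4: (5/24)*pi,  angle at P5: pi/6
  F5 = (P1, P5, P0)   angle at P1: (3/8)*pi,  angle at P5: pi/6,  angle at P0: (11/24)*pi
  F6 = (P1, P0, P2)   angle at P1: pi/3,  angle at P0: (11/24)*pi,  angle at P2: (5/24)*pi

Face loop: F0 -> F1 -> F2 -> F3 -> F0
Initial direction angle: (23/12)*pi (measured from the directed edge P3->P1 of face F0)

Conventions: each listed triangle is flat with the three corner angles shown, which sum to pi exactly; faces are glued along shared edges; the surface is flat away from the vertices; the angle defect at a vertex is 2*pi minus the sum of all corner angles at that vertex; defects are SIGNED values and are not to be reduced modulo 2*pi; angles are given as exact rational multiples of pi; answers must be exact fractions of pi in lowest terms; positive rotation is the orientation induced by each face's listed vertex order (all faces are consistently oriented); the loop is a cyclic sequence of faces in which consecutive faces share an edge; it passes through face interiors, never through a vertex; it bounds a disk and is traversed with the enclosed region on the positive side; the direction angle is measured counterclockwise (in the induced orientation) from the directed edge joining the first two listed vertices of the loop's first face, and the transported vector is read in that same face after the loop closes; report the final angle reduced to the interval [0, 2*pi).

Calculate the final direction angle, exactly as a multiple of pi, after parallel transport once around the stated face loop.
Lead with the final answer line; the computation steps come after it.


Answer: final direction angle = (11/12)*pi

enclosed vertex P3: corner angles sum to pi, defect = 2*pi - pi = pi
final direction = starting direction + enclosed defect total, reduced mod 2*pi (induced orientation)
final angle = (23/12)*pi + pi = (11/12)*pi (mod 2*pi)


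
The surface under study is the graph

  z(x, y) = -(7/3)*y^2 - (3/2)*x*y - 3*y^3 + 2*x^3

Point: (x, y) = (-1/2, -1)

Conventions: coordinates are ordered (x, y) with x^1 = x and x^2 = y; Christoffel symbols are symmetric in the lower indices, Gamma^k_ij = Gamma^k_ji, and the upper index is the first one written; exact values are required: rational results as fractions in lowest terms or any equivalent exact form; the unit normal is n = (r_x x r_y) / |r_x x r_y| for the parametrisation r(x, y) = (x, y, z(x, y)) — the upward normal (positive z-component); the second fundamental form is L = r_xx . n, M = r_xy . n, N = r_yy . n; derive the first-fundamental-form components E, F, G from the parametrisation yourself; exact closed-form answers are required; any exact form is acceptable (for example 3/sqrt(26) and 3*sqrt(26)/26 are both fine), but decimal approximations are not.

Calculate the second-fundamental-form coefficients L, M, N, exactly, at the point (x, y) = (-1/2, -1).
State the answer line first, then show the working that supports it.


Answer: L = -72*sqrt(3289)/3289, M = -18*sqrt(3289)/3289, N = 160*sqrt(3289)/3289

z_x = 3, z_y = -43/12, z_xx = -6, z_xy = -3/2, z_yy = 40/3
E = 10, F = -43/4, G = 1993/144; answer radicand W^2 = 3289/144
unnormalised second-form numerators: l = -6, m = -3/2, n = 40/3; L = l/sqrt(3289/144), and similarly M = m/sqrt(W^2), N = n/sqrt(W^2)


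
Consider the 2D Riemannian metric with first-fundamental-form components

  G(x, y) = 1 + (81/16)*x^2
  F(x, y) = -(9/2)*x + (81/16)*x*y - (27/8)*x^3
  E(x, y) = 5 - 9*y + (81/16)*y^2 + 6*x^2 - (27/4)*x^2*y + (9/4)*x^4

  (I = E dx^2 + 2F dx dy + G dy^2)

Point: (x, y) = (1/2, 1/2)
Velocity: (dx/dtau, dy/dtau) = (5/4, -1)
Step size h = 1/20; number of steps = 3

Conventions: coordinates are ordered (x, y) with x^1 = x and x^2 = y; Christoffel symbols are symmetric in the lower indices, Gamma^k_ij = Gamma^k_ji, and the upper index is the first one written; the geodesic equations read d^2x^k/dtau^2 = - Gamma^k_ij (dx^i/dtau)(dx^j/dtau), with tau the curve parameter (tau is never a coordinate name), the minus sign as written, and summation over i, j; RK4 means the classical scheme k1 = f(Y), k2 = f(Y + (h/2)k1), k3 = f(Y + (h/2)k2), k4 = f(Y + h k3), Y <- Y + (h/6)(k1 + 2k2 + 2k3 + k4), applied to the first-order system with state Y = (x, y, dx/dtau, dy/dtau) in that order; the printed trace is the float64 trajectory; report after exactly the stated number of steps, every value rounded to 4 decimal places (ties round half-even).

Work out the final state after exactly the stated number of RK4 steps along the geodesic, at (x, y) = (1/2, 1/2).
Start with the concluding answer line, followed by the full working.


Answer: x = 0.6637, y = 0.3708, dx/dtau = 0.9617, dy/dtau = -0.7523

f(Y) = (dx/dtau, dy/dtau, -Gamma^x_ij Y'^i Y'^j, -Gamma^y_ij Y'^i Y'^j) with the Gammas evaluated at the stage position; h = 0.050000; intermediate values shown to 6 dp
step 0: x = 0.5000, y = 0.5000, dx/dtau = 1.2500, dy/dtau = -1.0000
step 1:
  k1: at (x, y) = (0.500000, 0.500000), (dx/dtau, dy/dtau) = (1.250000, -1.000000); Gamma_xxx = 0.489796, Gamma_xxy = -0.734694, Gamma_xyy = 0.000000, Gamma_yxx = -0.440816, Gamma_yxy = 0.661224, Gamma_yyy = 0.000000; k1 = (1.250000, -1.000000, -2.602041, 2.341837)
  k2: at (x, y) = (0.531250, 0.475000), (dx/dtau, dy/dtau) = (1.184949, -0.941454); Gamma_xxx = 0.506341, Gamma_xxy = -0.714834, Gamma_xyy = 0.000000, Gamma_yxx = -0.446803, Gamma_yxy = 0.630781, Gamma_yyy = 0.000000; k2 = (1.184949, -0.941454, -2.305857, 2.034726)
  k3: at (x, y) = (0.529624, 0.476464), (dx/dtau, dy/dtau) = (1.192354, -0.949132); Gamma_xxx = 0.505520, Gamma_xxy = -0.715866, Gamma_xyy = 0.000000, Gamma_yxx = -0.446653, Gamma_yxy = 0.632505, Gamma_yyy = 0.000000; k3 = (1.192354, -0.949132, -2.338993, 2.066621)
  k4: at (x, y) = (0.559618, 0.452543), (dx/dtau, dy/dtau) = (1.133050, -0.896669); Gamma_xxx = 0.519334, Gamma_xxy = -0.696011, Gamma_xyy = 0.000000, Gamma_yxx = -0.450498, Gamma_yxy = 0.603758, Gamma_yyy = 0.000000; k4 = (1.133050, -0.896669, -2.080977, 1.805151)
  Y <- Y + (h/6)(k1 + 2k2 + 2k3 + k4): x = 0.5595, y = 0.4527, dx/dtau = 1.1336, dy/dtau = -0.8971
step 2:
  k1: at (x, y) = (0.559480, 0.452685), (dx/dtau, dy/dtau) = (1.133561, -0.897086); Gamma_xxx = 0.519272, Gamma_xxy = -0.696100, Gamma_xyy = 0.000000, Gamma_yxx = -0.450504, Gamma_yxy = 0.603914, Gamma_yyy = 0.000000; k1 = (1.133561, -0.897086, -2.082974, 1.807123)
  k2: at (x, y) = (0.587819, 0.430258), (dx/dtau, dy/dtau) = (1.081486, -0.851908); Gamma_xxx = 0.530574, Gamma_xxy = -0.676960, Gamma_xyy = 0.000000, Gamma_yxx = -0.452668, Gamma_yxy = 0.577560, Gamma_yyy = 0.000000; k2 = (1.081486, -0.851908, -1.867969, 1.593688)
  k3: at (x, y) = (0.586518, 0.431387), (dx/dtau, dy/dtau) = (1.086861, -0.857244); Gamma_xxx = 0.530084, Gamma_xxy = -0.677836, Gamma_xyy = 0.000000, Gamma_yxx = -0.452660, Gamma_yxy = 0.578831, Gamma_yyy = 0.000000; k3 = (1.086861, -0.857244, -1.889258, 1.613312)
  k4: at (x, y) = (0.613824, 0.409822), (dx/dtau, dy/dtau) = (1.039098, -0.816420); Gamma_xxx = 0.539611, Gamma_xxy = -0.659323, Gamma_xyy = 0.000000, Gamma_yxx = -0.453577, Gamma_yxy = 0.554203, Gamma_yyy = 0.000000; k4 = (1.039098, -0.816420, -1.701292, 1.430044)
  Y <- Y + (h/6)(k1 + 2k2 + 2k3 + k4): x = 0.6137, y = 0.4099, dx/dtau = 1.0394, dy/dtau = -0.8167
step 3:
  k1: at (x, y) = (0.613725, 0.409920), (dx/dtau, dy/dtau) = (1.039405, -0.816660); Gamma_xxx = 0.539578, Gamma_xxy = -0.659389, Gamma_xyy = 0.000000, Gamma_yxx = -0.453587, Gamma_yxy = 0.554304, Gamma_yyy = 0.000000; k1 = (1.039405, -0.816660, -1.702372, 1.431070)
  k2: at (x, y) = (0.639710, 0.389503), (dx/dtau, dy/dtau) = (0.996845, -0.780883); Gamma_xxx = 0.547479, Gamma_xxy = -0.641867, Gamma_xyy = 0.000000, Gamma_yxx = -0.453542, Gamma_yxy = 0.531736, Gamma_yyy = 0.000000; k2 = (0.996845, -0.780883, -1.543314, 1.278512)
  k3: at (x, y) = (0.638646, 0.390398), (dx/dtau, dy/dtau) = (1.000822, -0.784697); Gamma_xxx = 0.547175, Gamma_xxy = -0.642580, Gamma_xyy = 0.000000, Gamma_yxx = -0.453595, Gamma_yxy = 0.532684, Gamma_yyy = 0.000000; k3 = (1.000822, -0.784697, -1.557366, 1.291018)
  k4: at (x, y) = (0.663766, 0.370685), (dx/dtau, dy/dtau) = (0.961536, -0.752109); Gamma_xxx = 0.553881, Gamma_xxy = -0.625839, Gamma_xyy = 0.000000, Gamma_yxx = -0.452808, Gamma_yxy = 0.511635, Gamma_yyy = 0.000000; k4 = (0.961536, -0.752109, -1.417280, 1.158653)
  Y <- Y + (h/6)(k1 + 2k2 + 2k3 + k4): x = 0.6637, y = 0.3708, dx/dtau = 0.9617, dy/dtau = -0.7523


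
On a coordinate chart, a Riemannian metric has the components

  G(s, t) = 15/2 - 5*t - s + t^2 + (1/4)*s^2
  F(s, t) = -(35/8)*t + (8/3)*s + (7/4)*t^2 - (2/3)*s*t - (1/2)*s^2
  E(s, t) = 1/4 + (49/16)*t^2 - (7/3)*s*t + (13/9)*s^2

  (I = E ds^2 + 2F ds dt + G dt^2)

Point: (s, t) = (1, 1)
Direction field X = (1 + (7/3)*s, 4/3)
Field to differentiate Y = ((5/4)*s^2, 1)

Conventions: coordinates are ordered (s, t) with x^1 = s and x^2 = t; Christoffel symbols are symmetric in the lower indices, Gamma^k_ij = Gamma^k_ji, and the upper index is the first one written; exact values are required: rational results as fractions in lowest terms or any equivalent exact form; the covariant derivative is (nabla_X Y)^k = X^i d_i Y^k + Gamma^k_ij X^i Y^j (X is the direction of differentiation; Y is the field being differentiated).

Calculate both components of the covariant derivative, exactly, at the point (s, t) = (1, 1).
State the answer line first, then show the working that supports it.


Answer: (nabla_X Y)^s = 142049/12440, (nabla_X Y)^t = -285931/223920

E = 349/144, F = -9/8, G = 11/4 at the point
E_s = 5/9, E_t = 91/24, F_s = 1, F_t = -37/24, G_s = -1/2, G_t = -3
EG - F^2 = 1555/288;  g^inv = (288/1555) * [[11/4, 9/8], [9/8, 349/144]]
first-kind symbols [ij,l] = (1/2)(d_i g_jl + d_j g_il - d_l g_ij): [ss,s] = E_s/2 = 5/18, [ss,t] = F_s - E_t/2 = -43/48, [st,s] = E_t/2 = 91/48, [st,t] = G_s/2 = -1/4, [tt,s] = F_t - G_s/2 = -31/24, [tt,t] = G_t/2 = -3/2
Gamma^s_ij = (G*[ij,s] - F*[ij,t])/(EG - F^2), Gamma^t_ij = (E*[ij,t] - F*[ij,s])/(EG - F^2)
Gamma_sss = -281/6220, Gamma_sst = 2841/3110, Gamma_stt = -1509/1555, Gamma_tss = -12847/37320, Gamma_tst = 1759/6220, Gamma_ttt = -2931/3110
X = (10/3, 4/3), Y = (5/4, 1) at the point


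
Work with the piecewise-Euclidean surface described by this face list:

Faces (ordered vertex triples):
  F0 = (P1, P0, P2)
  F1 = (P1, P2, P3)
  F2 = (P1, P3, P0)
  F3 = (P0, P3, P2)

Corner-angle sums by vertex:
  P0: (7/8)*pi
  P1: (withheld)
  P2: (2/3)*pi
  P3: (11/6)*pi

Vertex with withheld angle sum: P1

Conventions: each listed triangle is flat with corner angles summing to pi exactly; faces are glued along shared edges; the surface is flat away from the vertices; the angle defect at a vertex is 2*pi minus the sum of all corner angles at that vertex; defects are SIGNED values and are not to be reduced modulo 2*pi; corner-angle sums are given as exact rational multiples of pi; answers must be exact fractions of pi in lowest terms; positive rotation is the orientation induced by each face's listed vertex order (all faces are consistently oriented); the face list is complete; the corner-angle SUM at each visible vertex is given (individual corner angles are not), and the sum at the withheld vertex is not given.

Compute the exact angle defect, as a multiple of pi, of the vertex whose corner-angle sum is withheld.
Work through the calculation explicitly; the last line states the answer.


V = 4, E = 6, F = 4; chi = V - E + F = 2
Gauss-Bonnet: total defect = 2*pi*chi = 4*pi; visible defects sum to (21/8)*pi

Answer: defect(P1) = (11/8)*pi


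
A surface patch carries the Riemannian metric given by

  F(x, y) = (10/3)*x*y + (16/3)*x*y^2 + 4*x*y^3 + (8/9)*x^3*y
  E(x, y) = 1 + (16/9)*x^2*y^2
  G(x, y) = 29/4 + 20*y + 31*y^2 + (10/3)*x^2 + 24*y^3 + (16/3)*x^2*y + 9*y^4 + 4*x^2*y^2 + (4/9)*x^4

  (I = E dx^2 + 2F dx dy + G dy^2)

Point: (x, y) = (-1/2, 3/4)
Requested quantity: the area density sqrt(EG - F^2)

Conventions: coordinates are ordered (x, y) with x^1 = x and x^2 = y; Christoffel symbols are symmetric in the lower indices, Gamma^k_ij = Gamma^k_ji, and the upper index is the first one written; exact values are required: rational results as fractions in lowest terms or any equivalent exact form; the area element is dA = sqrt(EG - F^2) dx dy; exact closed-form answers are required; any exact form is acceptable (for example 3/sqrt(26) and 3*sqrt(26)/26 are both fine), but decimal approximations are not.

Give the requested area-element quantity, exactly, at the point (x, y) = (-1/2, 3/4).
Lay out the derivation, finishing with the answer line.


E = 5/4, F = -353/96, G = 126913/2304; EG - F^2 = 127489/2304

Answer: sqrt(EG - F^2) = 23*sqrt(241)/48


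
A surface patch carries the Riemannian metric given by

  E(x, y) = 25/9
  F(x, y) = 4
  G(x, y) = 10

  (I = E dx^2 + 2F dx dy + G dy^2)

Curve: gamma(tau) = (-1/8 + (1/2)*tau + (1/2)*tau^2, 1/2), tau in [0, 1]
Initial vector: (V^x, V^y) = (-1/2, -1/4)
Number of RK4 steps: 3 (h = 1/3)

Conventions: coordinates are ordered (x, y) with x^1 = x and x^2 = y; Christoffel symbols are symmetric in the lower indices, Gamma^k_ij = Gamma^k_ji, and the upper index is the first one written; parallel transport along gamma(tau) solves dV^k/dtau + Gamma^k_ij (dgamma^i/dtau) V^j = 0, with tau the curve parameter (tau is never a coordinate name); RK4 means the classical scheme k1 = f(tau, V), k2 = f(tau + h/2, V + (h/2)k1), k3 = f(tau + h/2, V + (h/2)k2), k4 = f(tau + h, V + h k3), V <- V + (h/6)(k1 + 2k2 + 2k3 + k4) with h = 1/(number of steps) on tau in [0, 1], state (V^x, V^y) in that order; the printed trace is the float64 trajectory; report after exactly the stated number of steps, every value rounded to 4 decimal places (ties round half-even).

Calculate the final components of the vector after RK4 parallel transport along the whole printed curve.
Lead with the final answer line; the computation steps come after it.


Answer: V^x = -0.5000, V^y = -0.2500

gamma'(tau) = (1/2 + tau, 0); f(tau, V)^k = -Gamma^k_ij(gamma(tau)) gamma'^i(tau) V^j; h = 1/3; intermediate values shown to 6 dp
curve data and Christoffel symbols at the stage parameters:
  tau = 0.000000: gamma = (-0.125000, 0.500000), gamma' = (0.500000, 0.000000); Gamma_xxx = 0.000000, Gamma_xxy = 0.000000, Gamma_xyy = 0.000000, Gamma_yxx = 0.000000, Gamma_yxy = 0.000000, Gamma_yyy = 0.000000
  tau = 0.166667: gamma = (-0.027778, 0.500000), gamma' = (0.666667, 0.000000); Gamma_xxx = 0.000000, Gamma_xxy = 0.000000, Gamma_xyy = 0.000000, Gamma_yxx = 0.000000, Gamma_yxy = 0.000000, Gamma_yyy = 0.000000
  tau = 0.333333: gamma = (0.097222, 0.500000), gamma' = (0.833333, 0.000000); Gamma_xxx = 0.000000, Gamma_xxy = 0.000000, Gamma_xyy = 0.000000, Gamma_yxx = 0.000000, Gamma_yxy = 0.000000, Gamma_yyy = 0.000000
  tau = 0.500000: gamma = (0.250000, 0.500000), gamma' = (1.000000, 0.000000); Gamma_xxx = 0.000000, Gamma_xxy = 0.000000, Gamma_xyy = 0.000000, Gamma_yxx = 0.000000, Gamma_yxy = 0.000000, Gamma_yyy = 0.000000
  tau = 0.666667: gamma = (0.430556, 0.500000), gamma' = (1.166667, 0.000000); Gamma_xxx = 0.000000, Gamma_xxy = 0.000000, Gamma_xyy = 0.000000, Gamma_yxx = 0.000000, Gamma_yxy = 0.000000, Gamma_yyy = 0.000000
  tau = 0.833333: gamma = (0.638889, 0.500000), gamma' = (1.333333, 0.000000); Gamma_xxx = 0.000000, Gamma_xxy = 0.000000, Gamma_xyy = 0.000000, Gamma_yxx = 0.000000, Gamma_yxy = 0.000000, Gamma_yyy = 0.000000
  tau = 1.000000: gamma = (0.875000, 0.500000), gamma' = (1.500000, 0.000000); Gamma_xxx = 0.000000, Gamma_xxy = 0.000000, Gamma_xyy = 0.000000, Gamma_yxx = 0.000000, Gamma_yxy = 0.000000, Gamma_yyy = 0.000000
step 0: V^x = -0.5000, V^y = -0.2500
step 1: k1 = (0.000000, 0.000000), k2 = (0.000000, 0.000000), k3 = (0.000000, 0.000000), k4 = (0.000000, 0.000000); V <- V + (h/6)(k1 + 2k2 + 2k3 + k4): V^x = -0.5000, V^y = -0.2500
step 2: k1 = (0.000000, 0.000000), k2 = (0.000000, 0.000000), k3 = (0.000000, 0.000000), k4 = (0.000000, 0.000000); V <- V + (h/6)(k1 + 2k2 + 2k3 + k4): V^x = -0.5000, V^y = -0.2500
step 3: k1 = (0.000000, 0.000000), k2 = (0.000000, 0.000000), k3 = (0.000000, 0.000000), k4 = (0.000000, 0.000000); V <- V + (h/6)(k1 + 2k2 + 2k3 + k4): V^x = -0.5000, V^y = -0.2500


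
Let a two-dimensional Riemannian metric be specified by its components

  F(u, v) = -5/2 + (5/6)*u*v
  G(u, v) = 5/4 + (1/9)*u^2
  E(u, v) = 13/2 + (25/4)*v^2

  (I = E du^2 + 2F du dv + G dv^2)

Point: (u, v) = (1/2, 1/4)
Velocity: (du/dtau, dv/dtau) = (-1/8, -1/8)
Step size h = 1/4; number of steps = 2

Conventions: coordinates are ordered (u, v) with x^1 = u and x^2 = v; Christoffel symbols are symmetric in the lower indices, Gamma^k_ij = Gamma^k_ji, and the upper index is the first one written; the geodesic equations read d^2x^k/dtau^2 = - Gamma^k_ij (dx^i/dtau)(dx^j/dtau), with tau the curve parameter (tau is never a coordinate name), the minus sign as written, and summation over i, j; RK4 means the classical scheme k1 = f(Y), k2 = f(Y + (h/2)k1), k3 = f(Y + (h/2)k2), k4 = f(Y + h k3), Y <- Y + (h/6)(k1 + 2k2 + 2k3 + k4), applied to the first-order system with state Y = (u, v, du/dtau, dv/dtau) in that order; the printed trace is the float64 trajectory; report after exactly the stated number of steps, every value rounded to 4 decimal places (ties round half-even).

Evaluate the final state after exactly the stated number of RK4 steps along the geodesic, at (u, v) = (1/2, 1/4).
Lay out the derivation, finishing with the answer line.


f(Y) = (du/dtau, dv/dtau, -Gamma^u_ij Y'^i Y'^j, -Gamma^v_ij Y'^i Y'^j) with the Gammas evaluated at the stage position; h = 0.250000; intermediate values shown to 6 dp
step 0: u = 0.5000, v = 0.2500, du/dtau = -0.1250, dv/dtau = -0.1250
step 1:
  k1: at (u, v) = (0.500000, 0.250000), (du/dtau, dv/dtau) = (-0.125000, -0.125000); Gamma_uuu = -1.058632, Gamma_uuv = 0.694897, Gamma_uvv = 0.150561, Gamma_vuu = -3.044717, Gamma_vuv = 1.346410, Gamma_vvv = 0.282302; k1 = (-0.125000, -0.125000, -0.007527, 0.001087)
  k2: at (u, v) = (0.484375, 0.234375), (du/dtau, dv/dtau) = (-0.125941, -0.124864); Gamma_uuu = -1.036347, Gamma_uuv = 0.678301, Gamma_uvv = 0.151496, Gamma_vuu = -2.948396, Gamma_vuv = 1.320777, Gamma_vvv = 0.285571; k2 = (-0.125941, -0.124864, -0.007258, 0.000773)
  k3: at (u, v) = (0.484257, 0.234392), (du/dtau, dv/dtau) = (-0.125907, -0.124903); Gamma_uuu = -1.036465, Gamma_uuv = 0.678354, Gamma_uvv = 0.151463, Gamma_vuu = -2.948732, Gamma_vuv = 1.320888, Gamma_vvv = 0.285514; k3 = (-0.125907, -0.124903, -0.007268, 0.000746)
  k4: at (u, v) = (0.468523, 0.218774), (du/dtau, dv/dtau) = (-0.126817, -0.124814); Gamma_uuu = -1.009454, Gamma_uuv = 0.659090, Gamma_uvv = 0.152132, Gamma_vuu = -2.842486, Gamma_vuv = 1.289625, Gamma_vvv = 0.288244; k4 = (-0.126817, -0.124814, -0.007000, 0.000398)
  Y <- Y + (h/6)(k1 + 2k2 + 2k3 + k4): u = 0.4685, v = 0.2188, du/dtau = -0.1268, dv/dtau = -0.1248
step 2:
  k1: at (u, v) = (0.468520, 0.218777), (du/dtau, dv/dtau) = (-0.126816, -0.124812); Gamma_uuu = -1.009463, Gamma_uuv = 0.659095, Gamma_uvv = 0.152130, Gamma_vuu = -2.842517, Gamma_vuv = 1.289634, Gamma_vvv = 0.288241; k1 = (-0.126816, -0.124812, -0.007000, 0.000399)
  k2: at (u, v) = (0.452668, 0.203176), (du/dtau, dv/dtau) = (-0.127691, -0.124762); Gamma_uuu = -0.977383, Gamma_uuv = 0.636972, Gamma_uvv = 0.152491, Gamma_vuu = -2.725621, Gamma_vuv = 1.252315, Gamma_vvv = 0.290343; k2 = (-0.127691, -0.124762, -0.006733, 0.000021)
  k3: at (u, v) = (0.452559, 0.203182), (du/dtau, dv/dtau) = (-0.127657, -0.124809); Gamma_uuu = -0.977467, Gamma_uuv = 0.637005, Gamma_uvv = 0.152460, Gamma_vuu = -2.725844, Gamma_vuv = 1.252388, Gamma_vvv = 0.290289; k3 = (-0.127657, -0.124809, -0.006744, -0.000009)
  k4: at (u, v) = (0.436606, 0.187575), (du/dtau, dv/dtau) = (-0.128502, -0.124814); Gamma_uuu = -0.939877, Gamma_uuv = 0.611776, Gamma_uvv = 0.152480, Gamma_vuu = -2.597255, Gamma_vuv = 1.208483, Gamma_vvv = 0.291692; k4 = (-0.128502, -0.124814, -0.006480, -0.000422)
  Y <- Y + (h/6)(k1 + 2k2 + 2k3 + k4): u = 0.4366, v = 0.1876, du/dtau = -0.1285, dv/dtau = -0.1248

Answer: u = 0.4366, v = 0.1876, du/dtau = -0.1285, dv/dtau = -0.1248


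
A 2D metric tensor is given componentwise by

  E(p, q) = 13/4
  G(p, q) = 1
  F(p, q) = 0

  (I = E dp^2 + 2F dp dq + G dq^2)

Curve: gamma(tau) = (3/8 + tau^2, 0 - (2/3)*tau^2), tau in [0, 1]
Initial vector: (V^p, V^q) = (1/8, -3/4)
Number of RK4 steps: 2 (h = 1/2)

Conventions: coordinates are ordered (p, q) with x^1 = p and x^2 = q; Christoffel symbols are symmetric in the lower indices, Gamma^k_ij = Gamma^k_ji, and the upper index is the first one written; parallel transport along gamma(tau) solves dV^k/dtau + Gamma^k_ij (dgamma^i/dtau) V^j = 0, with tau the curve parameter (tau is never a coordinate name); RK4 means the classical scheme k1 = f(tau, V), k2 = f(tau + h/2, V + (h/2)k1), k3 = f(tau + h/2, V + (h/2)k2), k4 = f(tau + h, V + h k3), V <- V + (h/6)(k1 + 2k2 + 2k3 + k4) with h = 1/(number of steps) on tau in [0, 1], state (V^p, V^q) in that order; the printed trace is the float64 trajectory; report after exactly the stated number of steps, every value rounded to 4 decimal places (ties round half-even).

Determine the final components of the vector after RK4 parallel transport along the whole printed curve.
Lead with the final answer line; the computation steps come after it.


Answer: V^p = 0.1250, V^q = -0.7500

gamma'(tau) = (2*tau, -(4/3)*tau); f(tau, V)^k = -Gamma^k_ij(gamma(tau)) gamma'^i(tau) V^j; h = 1/2; intermediate values shown to 6 dp
curve data and Christoffel symbols at the stage parameters:
  tau = 0.000000: gamma = (0.375000, 0.000000), gamma' = (0.000000, 0.000000); Gamma_ppp = 0.000000, Gamma_ppq = 0.000000, Gamma_pqq = 0.000000, Gamma_qpp = 0.000000, Gamma_qpq = 0.000000, Gamma_qqq = 0.000000
  tau = 0.250000: gamma = (0.437500, -0.041667), gamma' = (0.500000, -0.333333); Gamma_ppp = 0.000000, Gamma_ppq = 0.000000, Gamma_pqq = 0.000000, Gamma_qpp = 0.000000, Gamma_qpq = 0.000000, Gamma_qqq = 0.000000
  tau = 0.500000: gamma = (0.625000, -0.166667), gamma' = (1.000000, -0.666667); Gamma_ppp = 0.000000, Gamma_ppq = 0.000000, Gamma_pqq = 0.000000, Gamma_qpp = 0.000000, Gamma_qpq = 0.000000, Gamma_qqq = 0.000000
  tau = 0.750000: gamma = (0.937500, -0.375000), gamma' = (1.500000, -1.000000); Gamma_ppp = 0.000000, Gamma_ppq = 0.000000, Gamma_pqq = 0.000000, Gamma_qpp = 0.000000, Gamma_qpq = 0.000000, Gamma_qqq = 0.000000
  tau = 1.000000: gamma = (1.375000, -0.666667), gamma' = (2.000000, -1.333333); Gamma_ppp = 0.000000, Gamma_ppq = 0.000000, Gamma_pqq = 0.000000, Gamma_qpp = 0.000000, Gamma_qpq = 0.000000, Gamma_qqq = 0.000000
step 0: V^p = 0.1250, V^q = -0.7500
step 1: k1 = (0.000000, 0.000000), k2 = (0.000000, 0.000000), k3 = (0.000000, 0.000000), k4 = (0.000000, 0.000000); V <- V + (h/6)(k1 + 2k2 + 2k3 + k4): V^p = 0.1250, V^q = -0.7500
step 2: k1 = (0.000000, 0.000000), k2 = (0.000000, 0.000000), k3 = (0.000000, 0.000000), k4 = (0.000000, 0.000000); V <- V + (h/6)(k1 + 2k2 + 2k3 + k4): V^p = 0.1250, V^q = -0.7500


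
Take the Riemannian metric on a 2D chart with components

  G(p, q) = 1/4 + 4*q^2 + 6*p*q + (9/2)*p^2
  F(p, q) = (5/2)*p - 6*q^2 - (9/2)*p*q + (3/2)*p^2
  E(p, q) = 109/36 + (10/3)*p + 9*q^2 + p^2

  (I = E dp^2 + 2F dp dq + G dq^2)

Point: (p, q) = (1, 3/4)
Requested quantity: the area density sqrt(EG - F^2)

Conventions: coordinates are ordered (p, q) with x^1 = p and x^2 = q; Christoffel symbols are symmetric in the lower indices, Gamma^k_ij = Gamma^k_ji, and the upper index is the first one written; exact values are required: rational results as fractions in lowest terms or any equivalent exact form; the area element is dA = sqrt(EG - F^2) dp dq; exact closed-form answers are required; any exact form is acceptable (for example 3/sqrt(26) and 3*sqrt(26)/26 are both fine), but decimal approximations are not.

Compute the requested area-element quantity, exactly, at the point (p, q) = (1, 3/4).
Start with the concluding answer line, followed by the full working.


Answer: sqrt(EG - F^2) = sqrt(77938)/24

E = 1789/144, F = -11/4, G = 23/2; EG - F^2 = 38969/288


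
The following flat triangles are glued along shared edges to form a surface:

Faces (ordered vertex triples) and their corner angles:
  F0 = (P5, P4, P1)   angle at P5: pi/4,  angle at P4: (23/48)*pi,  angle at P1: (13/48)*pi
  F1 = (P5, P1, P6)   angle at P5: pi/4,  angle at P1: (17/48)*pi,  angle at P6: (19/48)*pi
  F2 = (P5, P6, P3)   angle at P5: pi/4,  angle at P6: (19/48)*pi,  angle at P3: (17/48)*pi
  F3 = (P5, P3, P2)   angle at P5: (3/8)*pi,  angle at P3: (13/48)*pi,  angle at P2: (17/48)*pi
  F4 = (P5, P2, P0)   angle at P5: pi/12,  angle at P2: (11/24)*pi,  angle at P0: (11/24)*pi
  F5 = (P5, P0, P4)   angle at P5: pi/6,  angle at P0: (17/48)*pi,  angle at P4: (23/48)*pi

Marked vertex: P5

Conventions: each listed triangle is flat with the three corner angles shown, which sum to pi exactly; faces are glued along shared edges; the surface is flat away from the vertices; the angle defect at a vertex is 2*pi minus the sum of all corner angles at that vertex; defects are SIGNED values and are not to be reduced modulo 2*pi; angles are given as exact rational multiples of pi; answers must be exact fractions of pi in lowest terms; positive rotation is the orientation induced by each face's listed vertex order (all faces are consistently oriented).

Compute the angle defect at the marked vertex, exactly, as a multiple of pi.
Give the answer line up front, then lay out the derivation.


Answer: defect(P5) = (5/8)*pi

Sum of corner angles at P5: (11/8)*pi
defect = 2*pi - (11/8)*pi


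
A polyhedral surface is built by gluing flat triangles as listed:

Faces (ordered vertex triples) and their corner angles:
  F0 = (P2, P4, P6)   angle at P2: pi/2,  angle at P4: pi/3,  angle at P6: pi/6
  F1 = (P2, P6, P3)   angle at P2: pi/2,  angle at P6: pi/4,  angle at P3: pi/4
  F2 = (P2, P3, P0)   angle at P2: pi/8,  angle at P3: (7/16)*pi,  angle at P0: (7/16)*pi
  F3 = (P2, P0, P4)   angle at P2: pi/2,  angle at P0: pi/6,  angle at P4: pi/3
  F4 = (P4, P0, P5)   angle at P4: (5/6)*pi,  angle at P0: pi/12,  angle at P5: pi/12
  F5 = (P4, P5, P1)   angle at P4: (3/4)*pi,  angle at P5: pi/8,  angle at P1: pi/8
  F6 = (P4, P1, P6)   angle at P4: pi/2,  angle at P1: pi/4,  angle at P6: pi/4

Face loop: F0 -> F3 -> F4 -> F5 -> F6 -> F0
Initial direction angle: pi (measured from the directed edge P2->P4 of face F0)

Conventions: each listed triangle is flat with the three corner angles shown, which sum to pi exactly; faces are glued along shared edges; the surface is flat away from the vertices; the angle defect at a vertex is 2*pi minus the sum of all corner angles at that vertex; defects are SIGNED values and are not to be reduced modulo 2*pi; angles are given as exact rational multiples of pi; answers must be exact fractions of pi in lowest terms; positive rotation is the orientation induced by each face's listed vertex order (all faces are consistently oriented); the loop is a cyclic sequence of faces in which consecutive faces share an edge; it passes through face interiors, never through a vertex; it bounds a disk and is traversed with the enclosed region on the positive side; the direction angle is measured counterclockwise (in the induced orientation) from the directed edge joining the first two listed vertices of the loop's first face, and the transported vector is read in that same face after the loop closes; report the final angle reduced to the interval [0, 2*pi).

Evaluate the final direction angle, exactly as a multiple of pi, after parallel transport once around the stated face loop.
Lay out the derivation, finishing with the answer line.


enclosed vertex P4: corner angles sum to (11/4)*pi, defect = 2*pi - (11/4)*pi = (-3/4)*pi
adding the enclosed defects to the starting angle (mod 2*pi, induced orientation) gives the holonomy
final angle = pi - (3/4)*pi = pi/4 (mod 2*pi)

Answer: final direction angle = pi/4


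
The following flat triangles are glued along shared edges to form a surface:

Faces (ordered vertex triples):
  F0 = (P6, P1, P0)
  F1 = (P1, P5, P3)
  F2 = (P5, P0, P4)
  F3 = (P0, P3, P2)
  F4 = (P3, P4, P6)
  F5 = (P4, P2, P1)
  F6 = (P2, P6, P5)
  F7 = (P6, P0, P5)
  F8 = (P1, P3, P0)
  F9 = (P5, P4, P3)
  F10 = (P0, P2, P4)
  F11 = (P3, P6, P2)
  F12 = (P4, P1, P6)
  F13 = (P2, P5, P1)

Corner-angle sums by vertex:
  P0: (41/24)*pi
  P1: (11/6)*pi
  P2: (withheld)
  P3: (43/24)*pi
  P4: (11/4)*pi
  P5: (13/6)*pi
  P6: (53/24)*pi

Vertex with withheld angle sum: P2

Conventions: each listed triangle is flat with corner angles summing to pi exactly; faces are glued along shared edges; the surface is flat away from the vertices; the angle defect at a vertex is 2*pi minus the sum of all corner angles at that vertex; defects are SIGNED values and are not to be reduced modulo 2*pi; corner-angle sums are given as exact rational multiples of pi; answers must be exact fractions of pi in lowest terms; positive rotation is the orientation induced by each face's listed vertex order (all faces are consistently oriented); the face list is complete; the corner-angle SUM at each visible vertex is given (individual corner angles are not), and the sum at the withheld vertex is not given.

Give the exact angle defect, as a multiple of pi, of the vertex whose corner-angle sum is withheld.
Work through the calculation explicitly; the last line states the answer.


V = 7, E = 21, F = 14; chi = V - E + F = 0
Gauss-Bonnet: total defect = 2*pi*chi = 0; visible defects sum to (-11/24)*pi

Answer: defect(P2) = (11/24)*pi


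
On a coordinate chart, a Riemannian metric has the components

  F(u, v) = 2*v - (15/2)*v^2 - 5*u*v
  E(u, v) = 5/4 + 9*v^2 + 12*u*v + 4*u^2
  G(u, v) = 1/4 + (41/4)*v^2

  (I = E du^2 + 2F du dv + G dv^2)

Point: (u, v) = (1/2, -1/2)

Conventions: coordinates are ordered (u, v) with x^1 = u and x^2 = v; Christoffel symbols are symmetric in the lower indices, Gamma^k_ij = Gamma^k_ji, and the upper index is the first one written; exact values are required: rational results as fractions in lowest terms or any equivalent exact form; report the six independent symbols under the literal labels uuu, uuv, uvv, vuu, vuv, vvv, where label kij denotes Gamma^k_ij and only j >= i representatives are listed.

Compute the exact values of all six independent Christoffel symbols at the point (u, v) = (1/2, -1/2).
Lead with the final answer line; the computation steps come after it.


Answer: Gamma_uuu = 236/101, Gamma_uuv = -270/101, Gamma_uvv = 727/101, Gamma_vuu = 280/101, Gamma_vuv = -156/101, Gamma_vvv = 236/101

E = 3/2, F = -13/8, G = 45/16 at the point
E_u = -2, E_v = -3, F_u = 5/2, F_v = 7, G_u = 0, G_v = -41/4
EG - F^2 = 101/64;  g^inv = (64/101) * [[45/16, 13/8], [13/8, 3/2]]
first-kind symbols [ij,l] = (1/2)(d_i g_jl + d_j g_il - d_l g_ij): [uu,u] = E_u/2 = -1, [uu,v] = F_u - E_v/2 = 4, [uv,u] = E_v/2 = -3/2, [uv,v] = G_u/2 = 0, [vv,u] = F_v - G_u/2 = 7, [vv,v] = G_v/2 = -41/8
Gamma^u_ij = (G*[ij,u] - F*[ij,v])/(EG - F^2), Gamma^v_ij = (E*[ij,v] - F*[ij,u])/(EG - F^2)


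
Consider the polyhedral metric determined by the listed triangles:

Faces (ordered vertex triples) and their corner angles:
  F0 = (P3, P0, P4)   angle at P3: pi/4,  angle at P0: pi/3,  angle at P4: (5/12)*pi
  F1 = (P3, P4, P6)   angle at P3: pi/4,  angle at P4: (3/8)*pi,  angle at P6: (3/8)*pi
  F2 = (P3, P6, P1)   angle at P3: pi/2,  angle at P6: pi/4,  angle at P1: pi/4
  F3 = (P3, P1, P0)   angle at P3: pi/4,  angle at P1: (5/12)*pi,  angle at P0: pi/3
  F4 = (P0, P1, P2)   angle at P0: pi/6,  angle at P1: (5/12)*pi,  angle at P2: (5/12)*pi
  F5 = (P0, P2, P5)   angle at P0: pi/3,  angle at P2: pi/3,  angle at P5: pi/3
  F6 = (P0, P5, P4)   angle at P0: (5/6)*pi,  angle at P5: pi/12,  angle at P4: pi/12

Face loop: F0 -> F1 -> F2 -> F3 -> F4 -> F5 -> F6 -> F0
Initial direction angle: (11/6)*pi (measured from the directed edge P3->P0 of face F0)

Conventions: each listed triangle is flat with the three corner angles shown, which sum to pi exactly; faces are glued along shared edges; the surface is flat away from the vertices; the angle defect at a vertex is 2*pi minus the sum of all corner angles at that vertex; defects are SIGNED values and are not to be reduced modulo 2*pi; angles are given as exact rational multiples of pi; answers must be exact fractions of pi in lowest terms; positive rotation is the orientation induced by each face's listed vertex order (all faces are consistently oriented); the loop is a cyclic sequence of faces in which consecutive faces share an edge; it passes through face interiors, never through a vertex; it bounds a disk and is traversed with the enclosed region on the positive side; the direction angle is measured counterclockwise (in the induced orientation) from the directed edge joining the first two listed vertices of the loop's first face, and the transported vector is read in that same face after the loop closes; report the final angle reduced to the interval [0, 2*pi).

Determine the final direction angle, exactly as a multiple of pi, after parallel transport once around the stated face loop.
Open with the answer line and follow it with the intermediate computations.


Answer: final direction angle = (7/12)*pi

enclosed vertex P0: corner angles sum to 2*pi, defect = 2*pi - 2*pi = 0
enclosed vertex P3: corner angles sum to (5/4)*pi, defect = 2*pi - (5/4)*pi = (3/4)*pi
final direction = starting direction + enclosed defect total, reduced mod 2*pi (induced orientation)
final angle = (11/6)*pi + (3/4)*pi = (7/12)*pi (mod 2*pi)


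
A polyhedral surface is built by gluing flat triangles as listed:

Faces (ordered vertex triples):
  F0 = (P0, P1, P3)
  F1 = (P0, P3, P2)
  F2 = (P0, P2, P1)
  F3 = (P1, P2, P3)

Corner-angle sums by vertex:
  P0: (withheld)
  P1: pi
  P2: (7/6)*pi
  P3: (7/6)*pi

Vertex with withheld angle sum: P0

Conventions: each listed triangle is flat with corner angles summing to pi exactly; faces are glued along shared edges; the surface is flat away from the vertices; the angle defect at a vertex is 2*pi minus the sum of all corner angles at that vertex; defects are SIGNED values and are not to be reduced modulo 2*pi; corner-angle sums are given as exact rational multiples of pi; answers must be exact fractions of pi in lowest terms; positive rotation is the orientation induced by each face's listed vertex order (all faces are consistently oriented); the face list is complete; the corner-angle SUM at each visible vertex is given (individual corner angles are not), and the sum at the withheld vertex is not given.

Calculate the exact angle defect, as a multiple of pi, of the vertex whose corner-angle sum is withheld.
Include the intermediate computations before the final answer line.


V = 4, E = 6, F = 4; chi = V - E + F = 2
Gauss-Bonnet: total defect = 2*pi*chi = 4*pi; visible defects sum to (8/3)*pi

Answer: defect(P0) = (4/3)*pi


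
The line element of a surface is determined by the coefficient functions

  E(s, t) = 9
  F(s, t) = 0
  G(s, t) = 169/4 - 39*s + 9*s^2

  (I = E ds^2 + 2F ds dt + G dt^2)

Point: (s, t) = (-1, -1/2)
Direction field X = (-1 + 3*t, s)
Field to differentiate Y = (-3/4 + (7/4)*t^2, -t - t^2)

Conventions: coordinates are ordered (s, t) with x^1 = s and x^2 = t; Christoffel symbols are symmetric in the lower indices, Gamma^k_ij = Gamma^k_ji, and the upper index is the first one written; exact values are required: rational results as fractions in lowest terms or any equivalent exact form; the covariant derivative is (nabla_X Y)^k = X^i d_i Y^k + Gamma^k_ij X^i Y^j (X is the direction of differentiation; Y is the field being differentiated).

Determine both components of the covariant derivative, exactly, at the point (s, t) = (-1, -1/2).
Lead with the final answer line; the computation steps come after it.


Answer: (nabla_X Y)^s = 23/24, (nabla_X Y)^t = 15/152

E = 9, F = 0, G = 361/4 at the point
E_s = 0, E_t = 0, F_s = 0, F_t = 0, G_s = -57, G_t = 0
EG - F^2 = 3249/4;  g^inv = (4/3249) * [[361/4, 0], [0, 9]]
first-kind symbols [ij,l] = (1/2)(d_i g_jl + d_j g_il - d_l g_ij): [ss,s] = E_s/2 = 0, [ss,t] = F_s - E_t/2 = 0, [st,s] = E_t/2 = 0, [st,t] = G_s/2 = -57/2, [tt,s] = F_t - G_s/2 = 57/2, [tt,t] = G_t/2 = 0
Gamma^s_ij = (G*[ij,s] - F*[ij,t])/(EG - F^2), Gamma^t_ij = (E*[ij,t] - F*[ij,s])/(EG - F^2)
Gamma_sss = 0, Gamma_sst = 0, Gamma_stt = 19/6, Gamma_tss = 0, Gamma_tst = -6/19, Gamma_ttt = 0
X = (-5/2, -1), Y = (-5/16, 1/4) at the point
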